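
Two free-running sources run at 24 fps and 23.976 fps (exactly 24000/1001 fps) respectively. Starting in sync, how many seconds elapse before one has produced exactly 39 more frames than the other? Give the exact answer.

The gap grows by |24000/1001 − 24| = 24/1001 frames per second.
Time for a 39-frame gap: 39 ÷ (24/1001) = 1626.625 s.

1626.625 seconds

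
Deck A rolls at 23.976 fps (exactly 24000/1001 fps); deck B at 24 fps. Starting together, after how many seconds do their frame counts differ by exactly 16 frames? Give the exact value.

The gap grows by |24 − 24000/1001| = 24/1001 frames per second.
Time for a 16-frame gap: 16 ÷ (24/1001) = 2002/3 s.

2002/3 seconds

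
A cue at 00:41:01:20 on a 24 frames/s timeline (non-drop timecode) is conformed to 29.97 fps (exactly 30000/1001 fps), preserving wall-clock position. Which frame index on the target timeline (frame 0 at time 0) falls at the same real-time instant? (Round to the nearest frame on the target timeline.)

Source frame index: (0×3600 + 41×60 + 1) × 24 + 20 = 59084.
Real time: 59084 / (24) = 14771/6 s.
Target frame: (14771/6) × (30000/1001) = 73855000/1001 ≈ 73781.219 → 73781.

frame 73781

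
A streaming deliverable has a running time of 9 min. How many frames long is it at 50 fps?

27000 frames

9 min = 540 s.
Frames = 540 × 50 = 27000.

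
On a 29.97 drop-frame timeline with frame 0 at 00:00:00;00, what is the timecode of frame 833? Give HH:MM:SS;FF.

Ten DF minutes hold 17982 frames, so frame 833 lies in block 0 (frames 0–17981) with 833 frames into that block.
The block's first minute is 1800 frames and the rest 1798 each; 833 frames reaches minute 0, so 0 × 18 + 0 × 2 = 0 labels have been skipped so far.
Adding those back, label number 833 + 0 = 833 at 30 labels/s is 27 s + 23 f = 0 h 0 min 27 s frame 23, i.e. 00:00:27;23.

00:00:27;23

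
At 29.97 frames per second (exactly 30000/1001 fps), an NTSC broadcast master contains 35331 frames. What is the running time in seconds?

Running time = 35331 / (30000/1001) = 1178.8777 s.

1178.8777 seconds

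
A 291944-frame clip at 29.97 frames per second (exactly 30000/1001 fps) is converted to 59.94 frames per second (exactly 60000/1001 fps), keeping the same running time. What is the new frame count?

583888 frames

Frames at target rate = 291944 × (60000/1001) / (30000/1001) = 583888.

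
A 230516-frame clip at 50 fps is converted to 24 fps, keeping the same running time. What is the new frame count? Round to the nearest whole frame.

110648 frames

Frames at target rate = 230516 × (24) / (50) = 2766192/25 ≈ 110647.680.
Nearest whole frame: 110648.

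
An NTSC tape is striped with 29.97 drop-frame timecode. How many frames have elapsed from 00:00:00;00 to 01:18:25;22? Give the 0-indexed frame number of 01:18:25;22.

As if non-drop at 30 labels/s: (1 × 3600 + 18 × 60 + 25) × 30 + 22 = 141172.
Minute boundaries passed: 78; those not divisible by 10: 78 − 7 = 71; dropped labels = 2 × 71 = 142.
Actual frame index = 141172 − 142 = 141030.

141030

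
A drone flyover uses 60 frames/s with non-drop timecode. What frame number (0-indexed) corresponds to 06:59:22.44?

1509764

Total seconds to the label: (6 × 3600 + 59 × 60 + 22) = 25162.
Frame index = 25162 × 60 + 44 = 1509764.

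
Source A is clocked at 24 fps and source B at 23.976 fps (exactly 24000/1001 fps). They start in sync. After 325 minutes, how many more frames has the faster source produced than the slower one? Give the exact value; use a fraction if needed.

36000/77 frames

325 min = 19500 s.
A emits 24 × 19500 = 468000 frames; B emits 24000/1001 × 19500 = 36000000/77.
Difference = 36000/77 frames (≈ 467.5325); B is behind A.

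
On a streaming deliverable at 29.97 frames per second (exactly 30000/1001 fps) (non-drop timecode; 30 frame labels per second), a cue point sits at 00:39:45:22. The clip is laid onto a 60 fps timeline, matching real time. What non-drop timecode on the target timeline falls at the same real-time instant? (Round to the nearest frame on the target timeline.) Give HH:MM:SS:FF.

00:39:48:07

Source frame index: (0×3600 + 39×60 + 45) × 30 + 22 = 71572.
Real time: 71572 / (30000/1001) = 17910893/7500 s.
Target frame: (17910893/7500) × (60) = 17910893/125 ≈ 143287.144 → 143287.
At 60 labels/s: frame 143287 → 00:39:48:07.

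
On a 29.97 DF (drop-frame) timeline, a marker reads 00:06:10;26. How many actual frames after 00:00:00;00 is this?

11114

Complete 10-minute blocks: 0, each 17982 frames → 0.
Remaining 6 whole minutes in the current block: 1800 + 5 × 1798 = 10790 frames.
Within the current minute: 10 × 30 + 26 − 2 = 324 (labels ;00/;01 skipped at this minute). Total = 0 + 10790 + 324 = 11114.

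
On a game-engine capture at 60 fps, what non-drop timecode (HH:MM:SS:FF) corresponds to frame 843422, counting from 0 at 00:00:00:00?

843422 ÷ 60 = 14057 full seconds, remainder 2 frames.
14057 s = 3 h 54 min 17 s.
Timecode: 03:54:17:02.

03:54:17:02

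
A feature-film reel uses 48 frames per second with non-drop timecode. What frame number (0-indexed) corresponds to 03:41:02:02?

Total seconds to the label: (3 × 3600 + 41 × 60 + 2) = 13262.
Frame index = 13262 × 48 + 2 = 636578.

636578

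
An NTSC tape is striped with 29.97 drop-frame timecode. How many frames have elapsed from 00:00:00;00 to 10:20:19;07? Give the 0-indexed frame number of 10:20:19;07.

As if non-drop at 30 labels/s: (10 × 3600 + 20 × 60 + 19) × 30 + 7 = 1116577.
Minute boundaries passed: 620; those not divisible by 10: 620 − 62 = 558; dropped labels = 2 × 558 = 1116.
Actual frame index = 1116577 − 1116 = 1115461.

1115461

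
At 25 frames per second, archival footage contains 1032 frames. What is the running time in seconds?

Running time = 1032 / (25) = 41.28 s.

41.28 seconds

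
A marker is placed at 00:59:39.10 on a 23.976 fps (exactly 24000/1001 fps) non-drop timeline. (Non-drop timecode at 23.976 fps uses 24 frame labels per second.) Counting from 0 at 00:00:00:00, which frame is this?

85906

Total seconds to the label: (0 × 3600 + 59 × 60 + 39) = 3579.
Frame index = 3579 × 24 + 10 = 85906.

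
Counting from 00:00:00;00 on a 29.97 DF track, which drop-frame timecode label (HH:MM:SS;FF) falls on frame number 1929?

Each 10-minute DF block holds 10 × 60 × 30 − 9 × 2 = 17982 frames. 1929 ÷ 17982 → 0 full blocks, remainder 1929.
Within the partial block the first minute is 1800 frames and each further minute 1798, so 1 further minute boundary passed. Total skipped labels = 18 × 0 + 2 × 1 = 2.
Non-drop label index = 1929 + 2 = 1931; at 30 labels/s that is 00:01:04:11, i.e. DF 00:01:04;11.

00:01:04;11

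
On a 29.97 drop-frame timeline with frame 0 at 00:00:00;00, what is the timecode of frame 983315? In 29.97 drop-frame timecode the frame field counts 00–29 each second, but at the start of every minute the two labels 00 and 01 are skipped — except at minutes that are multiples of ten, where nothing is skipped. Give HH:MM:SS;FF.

09:06:49;29

Each 10-minute DF block holds 10 × 60 × 30 − 9 × 2 = 17982 frames. 983315 ÷ 17982 → 54 full blocks, remainder 12287.
Within the partial block the first minute is 1800 frames and each further minute 1798, so 6 further minute boundaries passed. Total skipped labels = 18 × 54 + 2 × 6 = 984.
Non-drop label index = 983315 + 984 = 984299; at 30 labels/s that is 09:06:49:29, i.e. DF 09:06:49;29.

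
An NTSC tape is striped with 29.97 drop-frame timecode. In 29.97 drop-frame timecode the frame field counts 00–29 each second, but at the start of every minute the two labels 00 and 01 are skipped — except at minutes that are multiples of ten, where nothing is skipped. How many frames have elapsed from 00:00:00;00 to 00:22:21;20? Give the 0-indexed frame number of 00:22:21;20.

40210

Complete 10-minute blocks: 2, each 17982 frames → 35964.
Remaining 2 whole minutes in the current block: 1800 + 1 × 1798 = 3598 frames.
Within the current minute: 21 × 30 + 20 − 2 = 648 (labels ;00/;01 skipped at this minute). Total = 35964 + 3598 + 648 = 40210.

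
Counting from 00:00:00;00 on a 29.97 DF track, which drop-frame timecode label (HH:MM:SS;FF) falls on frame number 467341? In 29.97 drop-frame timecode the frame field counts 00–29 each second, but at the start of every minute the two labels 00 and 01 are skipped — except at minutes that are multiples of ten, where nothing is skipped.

Each 10-minute DF block holds 10 × 60 × 30 − 9 × 2 = 17982 frames. 467341 ÷ 17982 → 25 full blocks, remainder 17791.
Within the partial block the first minute is 1800 frames and each further minute 1798, so 9 further minute boundaries passed. Total skipped labels = 18 × 25 + 2 × 9 = 468.
Non-drop label index = 467341 + 468 = 467809; at 30 labels/s that is 04:19:53:19, i.e. DF 04:19:53;19.

04:19:53;19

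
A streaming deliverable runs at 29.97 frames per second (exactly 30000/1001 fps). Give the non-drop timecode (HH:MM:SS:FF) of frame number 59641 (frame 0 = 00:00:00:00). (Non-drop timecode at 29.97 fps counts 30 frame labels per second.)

59641 ÷ 30 = 1988 full seconds, remainder 1 frame.
1988 s = 0 h 33 min 8 s.
Timecode: 00:33:08:01.

00:33:08:01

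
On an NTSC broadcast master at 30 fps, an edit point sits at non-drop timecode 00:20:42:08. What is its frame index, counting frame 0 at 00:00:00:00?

Total seconds to the label: (0 × 3600 + 20 × 60 + 42) = 1242.
Frame index = 1242 × 30 + 8 = 37268.

37268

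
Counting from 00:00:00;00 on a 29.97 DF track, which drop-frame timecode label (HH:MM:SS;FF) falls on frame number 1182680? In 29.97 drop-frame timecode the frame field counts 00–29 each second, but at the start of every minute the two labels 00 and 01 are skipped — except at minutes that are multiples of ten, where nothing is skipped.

Ten DF minutes hold 17982 frames, so frame 1182680 lies in block 65 (frames 1168830–1186811) with 13850 frames into that block.
The block's first minute is 1800 frames and the rest 1798 each; 13850 frames reaches minute 7, so 65 × 18 + 7 × 2 = 1184 labels have been skipped so far.
Adding those back, label number 1182680 + 1184 = 1183864 at 30 labels/s is 39462 s + 4 f = 10 h 57 min 42 s frame 4, i.e. 10:57:42;04.

10:57:42;04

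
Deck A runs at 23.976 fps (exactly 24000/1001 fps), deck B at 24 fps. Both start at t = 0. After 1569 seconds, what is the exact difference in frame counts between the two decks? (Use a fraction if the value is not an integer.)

A emits 24000/1001 × 1569 = 37656000/1001 frames; B emits 24 × 1569 = 37656.
Difference = 37656/1001 frames (≈ 37.6184); B is ahead of A.

37656/1001 frames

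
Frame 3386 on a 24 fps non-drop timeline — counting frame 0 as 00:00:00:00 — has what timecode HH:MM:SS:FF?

00:02:21:02

3386 ÷ 24 = 141 full seconds, remainder 2 frames.
141 s = 0 h 2 min 21 s.
Timecode: 00:02:21:02.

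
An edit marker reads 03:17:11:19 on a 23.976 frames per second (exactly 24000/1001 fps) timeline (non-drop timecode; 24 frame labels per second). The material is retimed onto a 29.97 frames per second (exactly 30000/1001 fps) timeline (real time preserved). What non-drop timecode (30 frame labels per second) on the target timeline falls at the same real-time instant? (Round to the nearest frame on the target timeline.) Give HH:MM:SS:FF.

Source frame index: (3×3600 + 17×60 + 11) × 24 + 19 = 283963.
Real time: 283963 / (24000/1001) = 284246963/24000 s.
Target frame: (284246963/24000) × (30000/1001) = 1419815/4 ≈ 354953.750 → 354954.
At 30 labels/s: frame 354954 → 03:17:11:24.

03:17:11:24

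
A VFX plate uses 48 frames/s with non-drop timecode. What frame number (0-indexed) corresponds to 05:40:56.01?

Total seconds to the label: (5 × 3600 + 40 × 60 + 56) = 20456.
Frame index = 20456 × 48 + 1 = 981889.

981889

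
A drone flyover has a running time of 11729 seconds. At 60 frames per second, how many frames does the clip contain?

Frames = 11729 × 60 = 703740.

703740 frames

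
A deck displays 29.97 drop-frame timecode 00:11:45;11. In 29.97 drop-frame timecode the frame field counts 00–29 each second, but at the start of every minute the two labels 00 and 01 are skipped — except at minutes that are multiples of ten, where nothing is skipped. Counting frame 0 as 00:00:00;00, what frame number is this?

Complete 10-minute blocks: 1, each 17982 frames → 17982.
Remaining 1 whole minute in the current block: 1800 + 0 × 1798 = 1800 frames.
Within the current minute: 45 × 30 + 11 − 2 = 1359 (labels ;00/;01 skipped at this minute). Total = 17982 + 1800 + 1359 = 21141.

21141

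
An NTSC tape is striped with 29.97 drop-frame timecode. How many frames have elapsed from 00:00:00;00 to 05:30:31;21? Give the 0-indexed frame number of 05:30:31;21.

594357

As if non-drop at 30 labels/s: (5 × 3600 + 30 × 60 + 31) × 30 + 21 = 594951.
Minute boundaries passed: 330; those not divisible by 10: 330 − 33 = 297; dropped labels = 2 × 297 = 594.
Actual frame index = 594951 − 594 = 594357.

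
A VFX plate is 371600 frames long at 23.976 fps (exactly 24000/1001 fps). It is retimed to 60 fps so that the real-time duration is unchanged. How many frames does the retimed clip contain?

929929 frames

Target frames = source frames × (target rate / source rate) = 371600 × (60)/(24000/1001) = 371600 × 1001/400 = 929929.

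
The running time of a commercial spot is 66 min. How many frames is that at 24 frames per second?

66 min = 3960 s.
Frames = 3960 × 24 = 95040.

95040 frames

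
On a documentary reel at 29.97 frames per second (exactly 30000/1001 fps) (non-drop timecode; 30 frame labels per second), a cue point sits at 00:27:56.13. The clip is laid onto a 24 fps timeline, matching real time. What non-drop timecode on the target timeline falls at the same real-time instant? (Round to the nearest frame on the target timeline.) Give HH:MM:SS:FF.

Source frame index: (0×3600 + 27×60 + 56) × 30 + 13 = 50293.
Real time: 50293 / (30000/1001) = 50343293/30000 s.
Target frame: (50343293/30000) × (24) = 50343293/1250 ≈ 40274.634 → 40275.
At 24 labels/s: frame 40275 → 00:27:58:03.

00:27:58:03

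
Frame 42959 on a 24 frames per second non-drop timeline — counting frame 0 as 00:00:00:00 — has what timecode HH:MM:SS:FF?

00:29:49:23

42959 ÷ 24 = 1789 full seconds, remainder 23 frames.
1789 s = 0 h 29 min 49 s.
Timecode: 00:29:49:23.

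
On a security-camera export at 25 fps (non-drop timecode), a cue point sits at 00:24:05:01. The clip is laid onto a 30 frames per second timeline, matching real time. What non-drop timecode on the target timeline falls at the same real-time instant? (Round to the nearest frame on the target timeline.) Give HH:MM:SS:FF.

00:24:05:01

Source frame index: (0×3600 + 24×60 + 5) × 25 + 1 = 36126.
Real time: 36126 / (25) = 36126/25 s.
Target frame: (36126/25) × (30) = 216756/5 ≈ 43351.200 → 43351.
At 30 labels/s: frame 43351 → 00:24:05:01.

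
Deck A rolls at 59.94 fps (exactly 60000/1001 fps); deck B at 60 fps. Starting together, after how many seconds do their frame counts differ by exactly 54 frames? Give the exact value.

The gap grows by |60 − 60000/1001| = 60/1001 frames per second.
Time for a 54-frame gap: 54 ÷ (60/1001) = 900.9 s.

900.9 seconds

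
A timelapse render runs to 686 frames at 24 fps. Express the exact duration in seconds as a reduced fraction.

343/12 seconds

Running time = 686 ÷ (24) = 686 × 1/24 = 343/12 s.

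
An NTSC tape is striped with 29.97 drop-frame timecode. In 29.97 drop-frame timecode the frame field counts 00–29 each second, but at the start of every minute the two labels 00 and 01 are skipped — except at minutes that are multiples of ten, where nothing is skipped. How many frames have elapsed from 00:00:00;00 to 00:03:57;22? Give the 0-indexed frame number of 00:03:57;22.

Complete 10-minute blocks: 0, each 17982 frames → 0.
Remaining 3 whole minutes in the current block: 1800 + 2 × 1798 = 5396 frames.
Within the current minute: 57 × 30 + 22 − 2 = 1730 (labels ;00/;01 skipped at this minute). Total = 0 + 5396 + 1730 = 7126.

7126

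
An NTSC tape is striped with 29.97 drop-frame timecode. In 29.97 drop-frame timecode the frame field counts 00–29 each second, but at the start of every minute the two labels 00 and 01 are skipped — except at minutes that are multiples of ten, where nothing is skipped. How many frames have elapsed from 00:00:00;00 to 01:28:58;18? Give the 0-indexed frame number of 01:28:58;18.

159998

As if non-drop at 30 labels/s: (1 × 3600 + 28 × 60 + 58) × 30 + 18 = 160158.
Minute boundaries passed: 88; those not divisible by 10: 88 − 8 = 80; dropped labels = 2 × 80 = 160.
Actual frame index = 160158 − 160 = 159998.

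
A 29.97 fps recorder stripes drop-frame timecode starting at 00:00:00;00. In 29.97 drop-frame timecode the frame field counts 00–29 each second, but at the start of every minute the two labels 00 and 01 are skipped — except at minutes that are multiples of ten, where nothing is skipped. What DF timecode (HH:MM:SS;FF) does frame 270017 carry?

02:30:09;17

Each 10-minute DF block holds 10 × 60 × 30 − 9 × 2 = 17982 frames. 270017 ÷ 17982 → 15 full blocks, remainder 287.
Within the partial block the first minute is 1800 frames and each further minute 1798, so 0 further minute boundaries passed. Total skipped labels = 18 × 15 + 2 × 0 = 270.
Non-drop label index = 270017 + 270 = 270287; at 30 labels/s that is 02:30:09:17, i.e. DF 02:30:09;17.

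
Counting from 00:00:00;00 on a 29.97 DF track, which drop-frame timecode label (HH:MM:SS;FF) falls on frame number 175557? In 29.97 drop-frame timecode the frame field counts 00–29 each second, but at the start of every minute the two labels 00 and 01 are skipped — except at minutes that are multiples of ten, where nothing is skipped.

Ten DF minutes hold 17982 frames, so frame 175557 lies in block 9 (frames 161838–179819) with 13719 frames into that block.
The block's first minute is 1800 frames and the rest 1798 each; 13719 frames reaches minute 7, so 9 × 18 + 7 × 2 = 176 labels have been skipped so far.
Adding those back, label number 175557 + 176 = 175733 at 30 labels/s is 5857 s + 23 f = 1 h 37 min 37 s frame 23, i.e. 01:37:37;23.

01:37:37;23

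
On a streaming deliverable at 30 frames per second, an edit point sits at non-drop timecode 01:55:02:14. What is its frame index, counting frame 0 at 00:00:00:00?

207074

Total seconds to the label: (1 × 3600 + 55 × 60 + 2) = 6902.
Frame index = 6902 × 30 + 14 = 207074.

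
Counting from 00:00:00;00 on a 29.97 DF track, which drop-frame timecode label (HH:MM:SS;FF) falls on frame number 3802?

Ten DF minutes hold 17982 frames, so frame 3802 lies in block 0 (frames 0–17981) with 3802 frames into that block.
The block's first minute is 1800 frames and the rest 1798 each; 3802 frames reaches minute 2, so 0 × 18 + 2 × 2 = 4 labels have been skipped so far.
Adding those back, label number 3802 + 4 = 3806 at 30 labels/s is 126 s + 26 f = 0 h 2 min 6 s frame 26, i.e. 00:02:06;26.

00:02:06;26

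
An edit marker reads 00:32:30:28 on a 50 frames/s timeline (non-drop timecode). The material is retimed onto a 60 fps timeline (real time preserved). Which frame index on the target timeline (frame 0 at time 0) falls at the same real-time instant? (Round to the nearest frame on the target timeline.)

Source frame index: (0×3600 + 32×60 + 30) × 50 + 28 = 97528.
Real time: 97528 / (50) = 48764/25 s.
Target frame: (48764/25) × (60) = 585168/5 ≈ 117033.600 → 117034.

frame 117034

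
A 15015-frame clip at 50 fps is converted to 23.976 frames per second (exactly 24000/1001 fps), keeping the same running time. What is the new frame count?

7200 frames

Target frames = source frames × (target rate / source rate) = 15015 × (24000/1001)/(50) = 15015 × 480/1001 = 7200.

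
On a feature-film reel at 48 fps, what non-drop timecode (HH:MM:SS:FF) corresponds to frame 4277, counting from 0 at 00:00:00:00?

00:01:29:05

4277 ÷ 48 = 89 full seconds, remainder 5 frames.
89 s = 0 h 1 min 29 s.
Timecode: 00:01:29:05.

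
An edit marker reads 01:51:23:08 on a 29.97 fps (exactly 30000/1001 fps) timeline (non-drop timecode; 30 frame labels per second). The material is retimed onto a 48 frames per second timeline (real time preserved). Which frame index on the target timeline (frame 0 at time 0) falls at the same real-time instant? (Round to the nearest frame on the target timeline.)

frame 321118

Source frame index: (1×3600 + 51×60 + 23) × 30 + 8 = 200498.
Real time: 200498 / (30000/1001) = 100349249/15000 s.
Target frame: (100349249/15000) × (48) = 200698498/625 ≈ 321117.597 → 321118.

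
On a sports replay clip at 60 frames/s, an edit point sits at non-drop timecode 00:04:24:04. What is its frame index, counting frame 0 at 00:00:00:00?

15844

Total seconds to the label: (0 × 3600 + 4 × 60 + 24) = 264.
Frame index = 264 × 60 + 4 = 15844.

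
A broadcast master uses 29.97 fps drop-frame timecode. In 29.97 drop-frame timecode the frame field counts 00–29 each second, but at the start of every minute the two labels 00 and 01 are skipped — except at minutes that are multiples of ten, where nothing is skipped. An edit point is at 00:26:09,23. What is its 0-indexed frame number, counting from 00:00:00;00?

As if non-drop at 30 labels/s: (0 × 3600 + 26 × 60 + 9) × 30 + 23 = 47093.
Minute boundaries passed: 26; those not divisible by 10: 26 − 2 = 24; dropped labels = 2 × 24 = 48.
Actual frame index = 47093 − 48 = 47045.

47045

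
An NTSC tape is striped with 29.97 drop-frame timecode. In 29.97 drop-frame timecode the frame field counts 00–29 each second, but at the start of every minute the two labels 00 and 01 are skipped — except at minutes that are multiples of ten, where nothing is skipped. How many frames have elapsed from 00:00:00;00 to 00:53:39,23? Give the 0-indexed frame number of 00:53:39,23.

As if non-drop at 30 labels/s: (0 × 3600 + 53 × 60 + 39) × 30 + 23 = 96593.
Minute boundaries passed: 53; those not divisible by 10: 53 − 5 = 48; dropped labels = 2 × 48 = 96.
Actual frame index = 96593 − 96 = 96497.

96497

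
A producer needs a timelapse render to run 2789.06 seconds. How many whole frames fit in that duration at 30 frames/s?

83671 frames

Frames = 2789.06 × 30 = 418359/5 ≈ 83671.8000.
Complete frames: 83671.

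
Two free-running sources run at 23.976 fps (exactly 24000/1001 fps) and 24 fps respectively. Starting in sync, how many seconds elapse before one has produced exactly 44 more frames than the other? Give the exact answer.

11011/6 seconds

The gap grows by |24 − 24000/1001| = 24/1001 frames per second.
Time for a 44-frame gap: 44 ÷ (24/1001) = 11011/6 s.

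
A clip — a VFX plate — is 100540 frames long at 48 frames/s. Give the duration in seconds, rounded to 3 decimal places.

Running time = 100540 × 1/48 = 25135/12 s ≈ 2094.583 s.

2094.583 seconds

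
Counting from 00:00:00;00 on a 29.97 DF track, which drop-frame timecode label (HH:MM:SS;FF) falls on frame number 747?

Ten DF minutes hold 17982 frames, so frame 747 lies in block 0 (frames 0–17981) with 747 frames into that block.
The block's first minute is 1800 frames and the rest 1798 each; 747 frames reaches minute 0, so 0 × 18 + 0 × 2 = 0 labels have been skipped so far.
Adding those back, label number 747 + 0 = 747 at 30 labels/s is 24 s + 27 f = 0 h 0 min 24 s frame 27, i.e. 00:00:24;27.

00:00:24;27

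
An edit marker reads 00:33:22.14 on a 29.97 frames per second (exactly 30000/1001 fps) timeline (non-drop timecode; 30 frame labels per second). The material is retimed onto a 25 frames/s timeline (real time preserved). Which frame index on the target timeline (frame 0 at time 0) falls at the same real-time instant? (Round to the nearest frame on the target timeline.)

Source frame index: (0×3600 + 33×60 + 22) × 30 + 14 = 60074.
Real time: 60074 / (30000/1001) = 30067037/15000 s.
Target frame: (30067037/15000) × (25) = 30067037/600 ≈ 50111.728 → 50112.

frame 50112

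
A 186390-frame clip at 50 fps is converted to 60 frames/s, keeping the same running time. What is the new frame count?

223668 frames

Frames at target rate = 186390 × (60) / (50) = 223668.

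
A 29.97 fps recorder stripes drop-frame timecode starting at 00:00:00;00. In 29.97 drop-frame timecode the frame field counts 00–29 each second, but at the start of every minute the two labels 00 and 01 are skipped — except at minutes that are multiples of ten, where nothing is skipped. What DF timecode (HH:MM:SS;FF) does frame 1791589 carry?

Each 10-minute DF block holds 10 × 60 × 30 − 9 × 2 = 17982 frames. 1791589 ÷ 17982 → 99 full blocks, remainder 11371.
Within the partial block the first minute is 1800 frames and each further minute 1798, so 6 further minute boundaries passed. Total skipped labels = 18 × 99 + 2 × 6 = 1794.
Non-drop label index = 1791589 + 1794 = 1793383; at 30 labels/s that is 16:36:19:13, i.e. DF 16:36:19;13.

16:36:19;13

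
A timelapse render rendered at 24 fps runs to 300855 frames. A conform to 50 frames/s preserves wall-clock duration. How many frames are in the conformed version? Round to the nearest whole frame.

626781 frames

Frames at target rate = 300855 × (50) / (24) = 2507125/4 ≈ 626781.250.
Nearest whole frame: 626781.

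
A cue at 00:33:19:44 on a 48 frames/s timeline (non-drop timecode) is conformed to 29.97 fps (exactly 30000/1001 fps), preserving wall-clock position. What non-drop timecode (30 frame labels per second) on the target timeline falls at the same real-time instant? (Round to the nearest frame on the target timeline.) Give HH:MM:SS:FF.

00:33:17:28

Source frame index: (0×3600 + 33×60 + 19) × 48 + 44 = 95996.
Real time: 95996 / (48) = 23999/12 s.
Target frame: (23999/12) × (30000/1001) = 59997500/1001 ≈ 59937.562 → 59938.
At 30 labels/s: frame 59938 → 00:33:17:28.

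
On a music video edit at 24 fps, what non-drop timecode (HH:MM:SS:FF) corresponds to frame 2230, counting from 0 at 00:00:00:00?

00:01:32:22

2230 ÷ 24 = 92 full seconds, remainder 22 frames.
92 s = 0 h 1 min 32 s.
Timecode: 00:01:32:22.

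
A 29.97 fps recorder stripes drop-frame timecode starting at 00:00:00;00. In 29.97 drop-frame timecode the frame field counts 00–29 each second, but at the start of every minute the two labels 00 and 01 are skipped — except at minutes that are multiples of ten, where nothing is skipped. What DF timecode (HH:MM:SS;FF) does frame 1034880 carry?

09:35:30;16

Ten DF minutes hold 17982 frames, so frame 1034880 lies in block 57 (frames 1024974–1042955) with 9906 frames into that block.
The block's first minute is 1800 frames and the rest 1798 each; 9906 frames reaches minute 5, so 57 × 18 + 5 × 2 = 1036 labels have been skipped so far.
Adding those back, label number 1034880 + 1036 = 1035916 at 30 labels/s is 34530 s + 16 f = 9 h 35 min 30 s frame 16, i.e. 09:35:30;16.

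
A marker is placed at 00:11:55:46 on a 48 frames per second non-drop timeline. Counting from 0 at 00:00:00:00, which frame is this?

frame 34366

Total seconds to the label: (0 × 3600 + 11 × 60 + 55) = 715.
Frame index = 715 × 48 + 46 = 34366.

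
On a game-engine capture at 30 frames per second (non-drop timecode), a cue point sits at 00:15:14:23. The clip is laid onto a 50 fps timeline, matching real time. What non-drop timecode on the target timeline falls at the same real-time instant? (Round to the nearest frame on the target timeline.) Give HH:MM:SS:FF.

00:15:14:38

Source frame index: (0×3600 + 15×60 + 14) × 30 + 23 = 27443.
Real time: 27443 / (30) = 27443/30 s.
Target frame: (27443/30) × (50) = 137215/3 ≈ 45738.333 → 45738.
At 50 labels/s: frame 45738 → 00:15:14:38.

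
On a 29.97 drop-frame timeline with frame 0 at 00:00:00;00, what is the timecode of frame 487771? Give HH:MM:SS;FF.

04:31:15;09

Ten DF minutes hold 17982 frames, so frame 487771 lies in block 27 (frames 485514–503495) with 2257 frames into that block.
The block's first minute is 1800 frames and the rest 1798 each; 2257 frames reaches minute 1, so 27 × 18 + 1 × 2 = 488 labels have been skipped so far.
Adding those back, label number 487771 + 488 = 488259 at 30 labels/s is 16275 s + 9 f = 4 h 31 min 15 s frame 9, i.e. 04:31:15;09.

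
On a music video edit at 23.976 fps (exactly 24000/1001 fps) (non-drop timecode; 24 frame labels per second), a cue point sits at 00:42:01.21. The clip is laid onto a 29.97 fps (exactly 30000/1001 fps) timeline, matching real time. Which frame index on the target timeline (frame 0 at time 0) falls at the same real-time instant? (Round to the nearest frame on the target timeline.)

frame 75656

Source frame index: (0×3600 + 42×60 + 1) × 24 + 21 = 60525.
Real time: 60525 / (24000/1001) = 807807/320 s.
Target frame: (807807/320) × (30000/1001) = 302625/4 ≈ 75656.250 → 75656.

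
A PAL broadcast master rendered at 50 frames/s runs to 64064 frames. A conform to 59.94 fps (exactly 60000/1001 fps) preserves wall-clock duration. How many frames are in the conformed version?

Target frames = source frames × (target rate / source rate) = 64064 × (60000/1001)/(50) = 64064 × 1200/1001 = 76800.

76800 frames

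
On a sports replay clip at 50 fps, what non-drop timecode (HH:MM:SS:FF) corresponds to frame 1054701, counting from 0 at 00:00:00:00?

1054701 ÷ 50 = 21094 full seconds, remainder 1 frame.
21094 s = 5 h 51 min 34 s.
Timecode: 05:51:34:01.

05:51:34:01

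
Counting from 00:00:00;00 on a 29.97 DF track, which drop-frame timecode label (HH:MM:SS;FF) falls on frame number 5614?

Ten DF minutes hold 17982 frames, so frame 5614 lies in block 0 (frames 0–17981) with 5614 frames into that block.
The block's first minute is 1800 frames and the rest 1798 each; 5614 frames reaches minute 3, so 0 × 18 + 3 × 2 = 6 labels have been skipped so far.
Adding those back, label number 5614 + 6 = 5620 at 30 labels/s is 187 s + 10 f = 0 h 3 min 7 s frame 10, i.e. 00:03:07;10.

00:03:07;10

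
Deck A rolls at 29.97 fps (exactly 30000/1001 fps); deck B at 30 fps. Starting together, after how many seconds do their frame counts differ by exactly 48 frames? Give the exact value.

1601.6 seconds

The gap grows by |30 − 30000/1001| = 30/1001 frames per second.
Time for a 48-frame gap: 48 ÷ (30/1001) = 1601.6 s.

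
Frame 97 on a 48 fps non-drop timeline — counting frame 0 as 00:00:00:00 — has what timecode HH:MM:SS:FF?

97 ÷ 48 = 2 full seconds, remainder 1 frame.
2 s = 0 h 0 min 2 s.
Timecode: 00:00:02:01.

00:00:02:01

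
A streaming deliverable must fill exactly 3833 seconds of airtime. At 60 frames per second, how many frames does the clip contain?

Frames = 3833 × 60 = 229980.

229980 frames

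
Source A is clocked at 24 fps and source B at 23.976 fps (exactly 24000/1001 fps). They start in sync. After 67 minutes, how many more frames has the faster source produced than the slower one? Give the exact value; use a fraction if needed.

96480/1001 frames

67 min = 4020 s.
A emits 24 × 4020 = 96480 frames; B emits 24000/1001 × 4020 = 96480000/1001.
Difference = 96480/1001 frames (≈ 96.3836); B is behind A.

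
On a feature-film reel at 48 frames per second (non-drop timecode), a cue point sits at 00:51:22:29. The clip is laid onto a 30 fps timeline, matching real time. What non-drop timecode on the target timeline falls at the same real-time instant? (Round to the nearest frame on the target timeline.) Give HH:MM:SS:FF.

00:51:22:18

Source frame index: (0×3600 + 51×60 + 22) × 48 + 29 = 147965.
Real time: 147965 / (48) = 147965/48 s.
Target frame: (147965/48) × (30) = 739825/8 ≈ 92478.125 → 92478.
At 30 labels/s: frame 92478 → 00:51:22:18.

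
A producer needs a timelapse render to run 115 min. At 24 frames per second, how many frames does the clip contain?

115 min = 6900 s.
Frames = 6900 × 24 = 165600.

165600 frames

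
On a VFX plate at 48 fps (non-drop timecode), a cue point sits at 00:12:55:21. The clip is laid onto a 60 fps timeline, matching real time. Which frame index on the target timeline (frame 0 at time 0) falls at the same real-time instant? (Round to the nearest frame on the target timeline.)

frame 46526

Source frame index: (0×3600 + 12×60 + 55) × 48 + 21 = 37221.
Real time: 37221 / (48) = 12407/16 s.
Target frame: (12407/16) × (60) = 186105/4 ≈ 46526.250 → 46526.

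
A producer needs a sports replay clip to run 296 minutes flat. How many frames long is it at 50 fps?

296 min = 17760 s.
Frames = 17760 × 50 = 888000.

888000 frames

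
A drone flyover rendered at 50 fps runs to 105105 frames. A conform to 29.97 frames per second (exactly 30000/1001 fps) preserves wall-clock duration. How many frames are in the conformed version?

Target frames = source frames × (target rate / source rate) = 105105 × (30000/1001)/(50) = 105105 × 600/1001 = 63000.

63000 frames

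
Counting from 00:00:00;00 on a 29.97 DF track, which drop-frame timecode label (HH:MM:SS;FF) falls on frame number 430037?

Each 10-minute DF block holds 10 × 60 × 30 − 9 × 2 = 17982 frames. 430037 ÷ 17982 → 23 full blocks, remainder 16451.
Within the partial block the first minute is 1800 frames and each further minute 1798, so 9 further minute boundaries passed. Total skipped labels = 18 × 23 + 2 × 9 = 432.
Non-drop label index = 430037 + 432 = 430469; at 30 labels/s that is 03:59:08:29, i.e. DF 03:59:08;29.

03:59:08;29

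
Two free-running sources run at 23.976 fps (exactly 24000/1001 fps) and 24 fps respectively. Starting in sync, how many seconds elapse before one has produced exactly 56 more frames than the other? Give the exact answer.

The gap grows by |24 − 24000/1001| = 24/1001 frames per second.
Time for a 56-frame gap: 56 ÷ (24/1001) = 7007/3 s.

7007/3 seconds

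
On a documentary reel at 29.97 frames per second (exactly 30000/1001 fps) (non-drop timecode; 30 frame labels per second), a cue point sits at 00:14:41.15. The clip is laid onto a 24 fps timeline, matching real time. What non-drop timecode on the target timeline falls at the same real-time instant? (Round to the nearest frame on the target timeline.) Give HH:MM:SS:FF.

00:14:42:09

Source frame index: (0×3600 + 14×60 + 41) × 30 + 15 = 26445.
Real time: 26445 / (30000/1001) = 1764763/2000 s.
Target frame: (1764763/2000) × (24) = 5294289/250 ≈ 21177.156 → 21177.
At 24 labels/s: frame 21177 → 00:14:42:09.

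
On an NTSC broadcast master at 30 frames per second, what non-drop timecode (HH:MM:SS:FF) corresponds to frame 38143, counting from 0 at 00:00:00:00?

00:21:11:13

38143 ÷ 30 = 1271 full seconds, remainder 13 frames.
1271 s = 0 h 21 min 11 s.
Timecode: 00:21:11:13.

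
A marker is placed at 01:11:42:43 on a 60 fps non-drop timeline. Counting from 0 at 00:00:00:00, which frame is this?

frame 258163

Total seconds to the label: (1 × 3600 + 11 × 60 + 42) = 4302.
Frame index = 4302 × 60 + 43 = 258163.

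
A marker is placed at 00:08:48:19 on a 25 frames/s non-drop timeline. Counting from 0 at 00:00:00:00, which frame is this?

Total seconds to the label: (0 × 3600 + 8 × 60 + 48) = 528.
Frame index = 528 × 25 + 19 = 13219.

13219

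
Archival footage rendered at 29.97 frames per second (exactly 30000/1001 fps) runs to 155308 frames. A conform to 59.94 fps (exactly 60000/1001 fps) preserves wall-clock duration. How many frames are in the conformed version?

Frames at target rate = 155308 × (60000/1001) / (30000/1001) = 310616.

310616 frames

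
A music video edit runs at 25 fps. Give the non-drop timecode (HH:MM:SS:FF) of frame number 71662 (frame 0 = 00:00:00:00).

00:47:46:12

71662 ÷ 25 = 2866 full seconds, remainder 12 frames.
2866 s = 0 h 47 min 46 s.
Timecode: 00:47:46:12.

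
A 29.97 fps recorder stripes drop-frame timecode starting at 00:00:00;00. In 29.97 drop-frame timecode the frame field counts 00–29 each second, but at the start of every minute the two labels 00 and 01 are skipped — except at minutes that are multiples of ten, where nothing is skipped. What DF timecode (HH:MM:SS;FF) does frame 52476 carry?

00:29:11;00

Ten DF minutes hold 17982 frames, so frame 52476 lies in block 2 (frames 35964–53945) with 16512 frames into that block.
The block's first minute is 1800 frames and the rest 1798 each; 16512 frames reaches minute 9, so 2 × 18 + 9 × 2 = 54 labels have been skipped so far.
Adding those back, label number 52476 + 54 = 52530 at 30 labels/s is 1751 s + 0 f = 0 h 29 min 11 s frame 0, i.e. 00:29:11;00.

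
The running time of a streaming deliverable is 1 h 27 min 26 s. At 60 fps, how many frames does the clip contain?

314760 frames

1 h 27 min 26 s = 5246 s.
Frames = 5246 × 60 = 314760.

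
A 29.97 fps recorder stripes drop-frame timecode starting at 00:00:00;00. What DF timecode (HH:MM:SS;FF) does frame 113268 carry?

01:02:59;10

Ten DF minutes hold 17982 frames, so frame 113268 lies in block 6 (frames 107892–125873) with 5376 frames into that block.
The block's first minute is 1800 frames and the rest 1798 each; 5376 frames reaches minute 2, so 6 × 18 + 2 × 2 = 112 labels have been skipped so far.
Adding those back, label number 113268 + 112 = 113380 at 30 labels/s is 3779 s + 10 f = 1 h 2 min 59 s frame 10, i.e. 01:02:59;10.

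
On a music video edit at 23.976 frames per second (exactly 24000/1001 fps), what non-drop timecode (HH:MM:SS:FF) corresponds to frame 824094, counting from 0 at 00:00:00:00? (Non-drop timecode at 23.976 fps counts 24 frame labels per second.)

09:32:17:06

824094 ÷ 24 = 34337 full seconds, remainder 6 frames.
34337 s = 9 h 32 min 17 s.
Timecode: 09:32:17:06.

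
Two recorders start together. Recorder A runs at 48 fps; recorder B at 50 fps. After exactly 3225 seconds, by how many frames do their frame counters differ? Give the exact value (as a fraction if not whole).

A emits 48 × 3225 = 154800 frames; B emits 50 × 3225 = 161250.
Difference = 6450 frames; B is ahead of A.

6450 frames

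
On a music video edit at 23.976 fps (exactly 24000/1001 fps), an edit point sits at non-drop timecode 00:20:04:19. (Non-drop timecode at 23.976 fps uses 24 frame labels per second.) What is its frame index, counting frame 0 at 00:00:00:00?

Total seconds to the label: (0 × 3600 + 20 × 60 + 4) = 1204.
Frame index = 1204 × 24 + 19 = 28915.

28915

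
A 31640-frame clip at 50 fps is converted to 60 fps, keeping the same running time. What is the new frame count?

37968 frames

Target frames = source frames × (target rate / source rate) = 31640 × (60)/(50) = 31640 × 6/5 = 37968.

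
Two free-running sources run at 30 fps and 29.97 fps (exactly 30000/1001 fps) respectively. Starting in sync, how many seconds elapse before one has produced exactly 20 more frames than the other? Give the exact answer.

The gap grows by |30000/1001 − 30| = 30/1001 frames per second.
Time for a 20-frame gap: 20 ÷ (30/1001) = 2002/3 s.

2002/3 seconds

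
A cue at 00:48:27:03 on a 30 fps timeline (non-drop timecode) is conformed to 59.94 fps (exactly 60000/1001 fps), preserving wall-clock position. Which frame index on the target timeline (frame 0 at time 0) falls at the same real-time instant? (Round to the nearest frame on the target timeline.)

frame 174252

Source frame index: (0×3600 + 48×60 + 27) × 30 + 3 = 87213.
Real time: 87213 / (30) = 29071/10 s.
Target frame: (29071/10) × (60000/1001) = 24918000/143 ≈ 174251.748 → 174252.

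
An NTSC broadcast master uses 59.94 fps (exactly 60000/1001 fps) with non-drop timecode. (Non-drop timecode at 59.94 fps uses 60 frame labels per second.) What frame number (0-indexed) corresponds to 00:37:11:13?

Total seconds to the label: (0 × 3600 + 37 × 60 + 11) = 2231.
Frame index = 2231 × 60 + 13 = 133873.

frame 133873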